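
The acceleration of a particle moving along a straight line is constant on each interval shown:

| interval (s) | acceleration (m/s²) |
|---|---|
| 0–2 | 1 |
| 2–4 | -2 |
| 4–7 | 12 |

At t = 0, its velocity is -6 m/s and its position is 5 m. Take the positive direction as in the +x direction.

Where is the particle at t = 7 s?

On each constant-a segment, Δv = aΔt and Δx = v₀Δt + ½aΔt²; chain segment to segment.
0–2 s: v starts -6 m/s; Δx = -6·2 + ½·1·2² = -10 m; v ends -4 m/s.
2–4 s: v starts -4 m/s; Δx = -4·2 + ½·-2·2² = -12 m; v ends -8 m/s.
4–7 s: v starts -8 m/s; Δx = -8·3 + ½·12·3² = 30 m; v ends 28 m/s.
x(7) = 5 + Σ Δx = 13 m.

13 m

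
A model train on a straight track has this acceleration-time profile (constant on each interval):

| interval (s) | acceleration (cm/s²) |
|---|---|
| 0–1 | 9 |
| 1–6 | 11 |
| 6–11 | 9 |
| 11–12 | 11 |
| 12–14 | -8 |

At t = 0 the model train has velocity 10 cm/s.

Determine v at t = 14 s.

Δv equals the area under the a-t graph; then v = v₀ + Δv.
0–1 s: 9 × 1 = 9 cm/s
1–6 s: 11 × 5 = 55 cm/s
6–11 s: 9 × 5 = 45 cm/s
11–12 s: 11 × 1 = 11 cm/s
12–14 s: -8 × 2 = -16 cm/s
Δv = 104 cm/s, so v(14) = 10 + (104) = 114 cm/s.

114 cm/s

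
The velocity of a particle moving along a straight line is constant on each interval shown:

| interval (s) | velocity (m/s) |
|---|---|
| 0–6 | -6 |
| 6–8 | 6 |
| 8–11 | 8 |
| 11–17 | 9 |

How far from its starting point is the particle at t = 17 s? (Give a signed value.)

Net displacement equals the area under the velocity-time graph (areas below the axis count negative).
0–6 s: -6 × 6 = -36 m
6–8 s: 6 × 2 = 12 m
8–11 s: 8 × 3 = 24 m
11–17 s: 9 × 6 = 54 m
Net displacement = 54 m

54 m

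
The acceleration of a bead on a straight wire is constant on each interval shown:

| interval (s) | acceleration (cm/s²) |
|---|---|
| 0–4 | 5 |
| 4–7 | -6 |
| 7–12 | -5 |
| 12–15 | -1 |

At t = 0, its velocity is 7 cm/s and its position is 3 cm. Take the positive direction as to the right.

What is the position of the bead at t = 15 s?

55 cm

On each constant-a segment, Δv = aΔt and Δx = v₀Δt + ½aΔt²; chain segment to segment.
0–4 s: v starts 7 cm/s; Δx = 7·4 + ½·5·4² = 68 cm; v ends 27 cm/s.
4–7 s: v starts 27 cm/s; Δx = 27·3 + ½·-6·3² = 54 cm; v ends 9 cm/s.
7–12 s: v starts 9 cm/s; Δx = 9·5 + ½·-5·5² = -17.5 cm; v ends -16 cm/s.
12–15 s: v starts -16 cm/s; Δx = -16·3 + ½·-1·3² = -52.5 cm; v ends -19 cm/s.
x(15) = 3 + Σ Δx = 55 cm.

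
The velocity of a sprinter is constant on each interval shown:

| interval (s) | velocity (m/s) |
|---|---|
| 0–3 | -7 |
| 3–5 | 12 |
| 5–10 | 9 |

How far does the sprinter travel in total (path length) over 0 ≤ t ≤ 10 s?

90 m

Total distance travelled is ∫|v| dt — sum the magnitudes of each area piece.
0–3 s: |-7| × 3 = 21 m
3–5 s: |12| × 2 = 24 m
5–10 s: |9| × 5 = 45 m
Total distance = 90 m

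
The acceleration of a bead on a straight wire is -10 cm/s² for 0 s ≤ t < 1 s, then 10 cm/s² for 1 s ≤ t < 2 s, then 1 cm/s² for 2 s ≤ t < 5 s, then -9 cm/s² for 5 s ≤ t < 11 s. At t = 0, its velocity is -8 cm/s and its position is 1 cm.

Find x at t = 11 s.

On each constant-a segment, Δv = aΔt and Δx = v₀Δt + ½aΔt²; chain segment to segment.
0–1 s: v starts -8 cm/s; Δx = -8·1 + ½·-10·1² = -13 cm; v ends -18 cm/s.
1–2 s: v starts -18 cm/s; Δx = -18·1 + ½·10·1² = -13 cm; v ends -8 cm/s.
2–5 s: v starts -8 cm/s; Δx = -8·3 + ½·1·3² = -19.5 cm; v ends -5 cm/s.
5–11 s: v starts -5 cm/s; Δx = -5·6 + ½·-9·6² = -192 cm; v ends -59 cm/s.
x(11) = 1 + Σ Δx = -236.5 cm.

-236.5 cm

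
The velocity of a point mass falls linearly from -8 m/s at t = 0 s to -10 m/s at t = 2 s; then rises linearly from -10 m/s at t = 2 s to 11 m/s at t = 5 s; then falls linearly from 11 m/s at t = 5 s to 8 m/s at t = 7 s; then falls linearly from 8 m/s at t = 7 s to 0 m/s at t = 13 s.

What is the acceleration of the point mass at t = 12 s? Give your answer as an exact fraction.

Acceleration is the slope of the v-t graph on 7–13 s: (0 − 8)/(13 − 7) = -4/3 m/s².

-4/3 m/s²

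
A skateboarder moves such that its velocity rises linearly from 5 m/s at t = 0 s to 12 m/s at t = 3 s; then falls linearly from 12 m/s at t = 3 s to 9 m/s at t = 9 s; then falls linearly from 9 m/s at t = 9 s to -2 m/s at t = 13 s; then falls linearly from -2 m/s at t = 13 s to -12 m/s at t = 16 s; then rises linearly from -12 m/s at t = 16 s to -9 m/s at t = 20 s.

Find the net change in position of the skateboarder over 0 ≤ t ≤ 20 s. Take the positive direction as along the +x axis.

39.5 m

Net displacement equals the area under the velocity-time graph (areas below the axis count negative).
0–3 s: ½(5 + 12)(3) = 25.5 m
3–9 s: ½(12 + 9)(6) = 63 m
9–13 s: ½(9 + -2)(4) = 14 m
13–16 s: ½(-2 + -12)(3) = -21 m
16–20 s: ½(-12 + -9)(4) = -42 m
Net displacement = 39.5 m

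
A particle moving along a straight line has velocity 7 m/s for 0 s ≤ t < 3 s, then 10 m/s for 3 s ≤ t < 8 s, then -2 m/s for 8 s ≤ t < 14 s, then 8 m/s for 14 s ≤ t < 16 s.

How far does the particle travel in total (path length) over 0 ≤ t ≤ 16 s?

Distance (not displacement) is the total path length: add the absolute areas under v-t.
0–3 s: |7| × 3 = 21 m
3–8 s: |10| × 5 = 50 m
8–14 s: |-2| × 6 = 12 m
14–16 s: |8| × 2 = 16 m
Total distance = 99 m

99 m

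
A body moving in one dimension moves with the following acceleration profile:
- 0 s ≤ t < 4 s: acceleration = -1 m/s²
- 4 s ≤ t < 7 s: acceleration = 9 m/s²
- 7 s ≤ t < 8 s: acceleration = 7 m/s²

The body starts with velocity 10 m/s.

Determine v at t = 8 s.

Δv equals the area under the a-t graph; then v = v₀ + Δv.
0–4 s: -1 × 4 = -4 m/s
4–7 s: 9 × 3 = 27 m/s
7–8 s: 7 × 1 = 7 m/s
Δv = 30 m/s, so v(8) = 10 + (30) = 40 m/s.

40 m/s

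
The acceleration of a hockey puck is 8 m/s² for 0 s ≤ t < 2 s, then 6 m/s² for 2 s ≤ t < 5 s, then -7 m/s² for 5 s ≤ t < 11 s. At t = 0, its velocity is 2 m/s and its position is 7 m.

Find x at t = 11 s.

On each constant-a segment, Δv = aΔt and Δx = v₀Δt + ½aΔt²; chain segment to segment.
0–2 s: v starts 2 m/s; Δx = 2·2 + ½·8·2² = 20 m; v ends 18 m/s.
2–5 s: v starts 18 m/s; Δx = 18·3 + ½·6·3² = 81 m; v ends 36 m/s.
5–11 s: v starts 36 m/s; Δx = 36·6 + ½·-7·6² = 90 m; v ends -6 m/s.
x(11) = 7 + Σ Δx = 198 m.

198 m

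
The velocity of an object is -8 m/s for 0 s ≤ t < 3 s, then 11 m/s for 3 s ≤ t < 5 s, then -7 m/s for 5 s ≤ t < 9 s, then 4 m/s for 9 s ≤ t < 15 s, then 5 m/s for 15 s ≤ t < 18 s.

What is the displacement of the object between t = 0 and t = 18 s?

Net displacement equals the area under the velocity-time graph (areas below the axis count negative).
0–3 s: -8 × 3 = -24 m
3–5 s: 11 × 2 = 22 m
5–9 s: -7 × 4 = -28 m
9–15 s: 4 × 6 = 24 m
15–18 s: 5 × 3 = 15 m
Net displacement = 9 m

9 m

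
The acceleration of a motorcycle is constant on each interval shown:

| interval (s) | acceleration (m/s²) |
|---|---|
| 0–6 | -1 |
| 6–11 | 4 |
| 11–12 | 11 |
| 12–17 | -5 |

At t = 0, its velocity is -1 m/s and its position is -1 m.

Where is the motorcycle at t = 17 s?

66 m

On each constant-a segment, Δv = aΔt and Δx = v₀Δt + ½aΔt²; chain segment to segment.
0–6 s: v starts -1 m/s; Δx = -1·6 + ½·-1·6² = -24 m; v ends -7 m/s.
6–11 s: v starts -7 m/s; Δx = -7·5 + ½·4·5² = 15 m; v ends 13 m/s.
11–12 s: v starts 13 m/s; Δx = 13·1 + ½·11·1² = 18.5 m; v ends 24 m/s.
12–17 s: v starts 24 m/s; Δx = 24·5 + ½·-5·5² = 57.5 m; v ends -1 m/s.
x(17) = -1 + Σ Δx = 66 m.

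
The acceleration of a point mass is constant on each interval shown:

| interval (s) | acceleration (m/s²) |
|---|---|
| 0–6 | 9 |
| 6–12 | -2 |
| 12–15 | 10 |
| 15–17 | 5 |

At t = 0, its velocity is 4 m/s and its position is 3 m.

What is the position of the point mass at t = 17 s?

846 m

On each constant-a segment, Δv = aΔt and Δx = v₀Δt + ½aΔt²; chain segment to segment.
0–6 s: v starts 4 m/s; Δx = 4·6 + ½·9·6² = 186 m; v ends 58 m/s.
6–12 s: v starts 58 m/s; Δx = 58·6 + ½·-2·6² = 312 m; v ends 46 m/s.
12–15 s: v starts 46 m/s; Δx = 46·3 + ½·10·3² = 183 m; v ends 76 m/s.
15–17 s: v starts 76 m/s; Δx = 76·2 + ½·5·2² = 162 m; v ends 86 m/s.
x(17) = 3 + Σ Δx = 846 m.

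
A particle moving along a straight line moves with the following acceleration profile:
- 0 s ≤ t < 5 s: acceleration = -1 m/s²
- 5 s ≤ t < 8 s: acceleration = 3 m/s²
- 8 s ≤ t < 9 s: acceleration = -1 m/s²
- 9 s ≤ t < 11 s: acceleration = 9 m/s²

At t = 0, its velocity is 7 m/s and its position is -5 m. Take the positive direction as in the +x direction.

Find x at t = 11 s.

On each constant-a segment, Δv = aΔt and Δx = v₀Δt + ½aΔt²; chain segment to segment.
0–5 s: v starts 7 m/s; Δx = 7·5 + ½·-1·5² = 22.5 m; v ends 2 m/s.
5–8 s: v starts 2 m/s; Δx = 2·3 + ½·3·3² = 19.5 m; v ends 11 m/s.
8–9 s: v starts 11 m/s; Δx = 11·1 + ½·-1·1² = 10.5 m; v ends 10 m/s.
9–11 s: v starts 10 m/s; Δx = 10·2 + ½·9·2² = 38 m; v ends 28 m/s.
x(11) = -5 + Σ Δx = 85.5 m.

85.5 m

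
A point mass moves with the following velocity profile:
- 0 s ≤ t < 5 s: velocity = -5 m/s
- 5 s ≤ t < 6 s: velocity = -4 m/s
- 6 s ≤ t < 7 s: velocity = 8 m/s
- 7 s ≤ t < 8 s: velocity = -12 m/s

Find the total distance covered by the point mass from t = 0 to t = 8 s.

Distance (not displacement) is the total path length: add the absolute areas under v-t.
0–5 s: |-5| × 5 = 25 m
5–6 s: |-4| × 1 = 4 m
6–7 s: |8| × 1 = 8 m
7–8 s: |-12| × 1 = 12 m
Total distance = 49 m

49 m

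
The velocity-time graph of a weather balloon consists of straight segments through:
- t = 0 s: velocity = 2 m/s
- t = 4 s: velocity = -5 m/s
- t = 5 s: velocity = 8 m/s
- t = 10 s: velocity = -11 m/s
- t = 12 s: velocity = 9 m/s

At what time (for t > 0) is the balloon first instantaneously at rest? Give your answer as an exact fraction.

v changes sign on 0–4 s (from 2 to -5); the graph is linear there, so v = 0 at t = 0 + (-2)·(4 − 0)/(-5 − 2) = 8/7 s.

t = 8/7 s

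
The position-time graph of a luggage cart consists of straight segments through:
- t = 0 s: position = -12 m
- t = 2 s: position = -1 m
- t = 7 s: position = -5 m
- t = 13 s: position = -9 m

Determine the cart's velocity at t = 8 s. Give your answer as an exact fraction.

-2/3 m/s

Velocity is the slope of the x-t graph on 7–13 s: (-9 − -5)/(13 − 7) = -2/3 m/s.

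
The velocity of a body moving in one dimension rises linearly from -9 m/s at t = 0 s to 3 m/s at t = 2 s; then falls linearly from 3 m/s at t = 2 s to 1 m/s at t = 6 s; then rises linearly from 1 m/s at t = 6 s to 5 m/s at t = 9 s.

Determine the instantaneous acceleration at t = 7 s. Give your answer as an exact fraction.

4/3 m/s²

Acceleration is the slope of the v-t graph on 6–9 s: (5 − 1)/(9 − 6) = 4/3 m/s².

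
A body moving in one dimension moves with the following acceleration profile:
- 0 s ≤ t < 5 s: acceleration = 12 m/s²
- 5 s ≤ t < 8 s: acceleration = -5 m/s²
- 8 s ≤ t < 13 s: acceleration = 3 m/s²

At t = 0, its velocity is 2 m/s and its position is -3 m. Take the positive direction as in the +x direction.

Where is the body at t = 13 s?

593 m

On each constant-a segment, Δv = aΔt and Δx = v₀Δt + ½aΔt²; chain segment to segment.
0–5 s: v starts 2 m/s; Δx = 2·5 + ½·12·5² = 160 m; v ends 62 m/s.
5–8 s: v starts 62 m/s; Δx = 62·3 + ½·-5·3² = 163.5 m; v ends 47 m/s.
8–13 s: v starts 47 m/s; Δx = 47·5 + ½·3·5² = 272.5 m; v ends 62 m/s.
x(13) = -3 + Σ Δx = 593 m.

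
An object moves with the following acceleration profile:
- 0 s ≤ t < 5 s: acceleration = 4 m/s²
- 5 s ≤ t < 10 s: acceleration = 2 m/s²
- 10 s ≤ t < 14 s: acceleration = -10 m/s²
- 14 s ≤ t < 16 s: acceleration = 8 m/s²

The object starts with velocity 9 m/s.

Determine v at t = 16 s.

Δv equals the area under the a-t graph; then v = v₀ + Δv.
0–5 s: 4 × 5 = 20 m/s
5–10 s: 2 × 5 = 10 m/s
10–14 s: -10 × 4 = -40 m/s
14–16 s: 8 × 2 = 16 m/s
Δv = 6 m/s, so v(16) = 9 + (6) = 15 m/s.

15 m/s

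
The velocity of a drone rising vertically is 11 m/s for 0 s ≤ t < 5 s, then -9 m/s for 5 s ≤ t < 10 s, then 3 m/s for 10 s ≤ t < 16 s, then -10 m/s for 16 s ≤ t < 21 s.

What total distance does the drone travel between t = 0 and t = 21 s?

Total distance travelled is ∫|v| dt — sum the magnitudes of each area piece.
0–5 s: |11| × 5 = 55 m
5–10 s: |-9| × 5 = 45 m
10–16 s: |3| × 6 = 18 m
16–21 s: |-10| × 5 = 50 m
Total distance = 168 m

168 m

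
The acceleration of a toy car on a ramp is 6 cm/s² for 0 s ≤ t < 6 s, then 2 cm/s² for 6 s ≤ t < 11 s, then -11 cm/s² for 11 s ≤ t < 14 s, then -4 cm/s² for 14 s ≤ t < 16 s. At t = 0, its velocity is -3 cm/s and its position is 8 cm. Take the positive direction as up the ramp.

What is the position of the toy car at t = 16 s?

379.5 cm

On each constant-a segment, Δv = aΔt and Δx = v₀Δt + ½aΔt²; chain segment to segment.
0–6 s: v starts -3 cm/s; Δx = -3·6 + ½·6·6² = 90 cm; v ends 33 cm/s.
6–11 s: v starts 33 cm/s; Δx = 33·5 + ½·2·5² = 190 cm; v ends 43 cm/s.
11–14 s: v starts 43 cm/s; Δx = 43·3 + ½·-11·3² = 79.5 cm; v ends 10 cm/s.
14–16 s: v starts 10 cm/s; Δx = 10·2 + ½·-4·2² = 12 cm; v ends 2 cm/s.
x(16) = 8 + Σ Δx = 379.5 cm.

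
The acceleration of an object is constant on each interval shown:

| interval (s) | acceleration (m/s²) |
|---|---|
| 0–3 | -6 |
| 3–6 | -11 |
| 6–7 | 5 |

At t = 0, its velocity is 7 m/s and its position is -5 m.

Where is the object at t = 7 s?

-135 m

On each constant-a segment, Δv = aΔt and Δx = v₀Δt + ½aΔt²; chain segment to segment.
0–3 s: v starts 7 m/s; Δx = 7·3 + ½·-6·3² = -6 m; v ends -11 m/s.
3–6 s: v starts -11 m/s; Δx = -11·3 + ½·-11·3² = -82.5 m; v ends -44 m/s.
6–7 s: v starts -44 m/s; Δx = -44·1 + ½·5·1² = -41.5 m; v ends -39 m/s.
x(7) = -5 + Σ Δx = -135 m.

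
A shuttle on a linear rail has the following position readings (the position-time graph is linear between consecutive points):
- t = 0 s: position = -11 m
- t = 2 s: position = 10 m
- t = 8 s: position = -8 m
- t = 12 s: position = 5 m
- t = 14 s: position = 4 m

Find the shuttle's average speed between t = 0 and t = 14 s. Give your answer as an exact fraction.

Average speed = (total path length)/(elapsed time); on a piecewise-linear x-t graph the path length is Σ|Δx|.
0–2 s: |Δx| = |10 − -11| = 21 m
2–8 s: |Δx| = |-8 − 10| = 18 m
8–12 s: |Δx| = |5 − -8| = 13 m
12–14 s: |Δx| = |4 − 5| = 1 m
Total path = 53 m; average speed = 53/14 = 53/14 m/s.

53/14 m/s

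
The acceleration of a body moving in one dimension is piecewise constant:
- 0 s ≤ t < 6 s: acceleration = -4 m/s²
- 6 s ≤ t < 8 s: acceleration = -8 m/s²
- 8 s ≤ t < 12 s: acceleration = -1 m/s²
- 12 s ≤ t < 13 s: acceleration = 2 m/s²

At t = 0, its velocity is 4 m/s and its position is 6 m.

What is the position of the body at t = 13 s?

On each constant-a segment, Δv = aΔt and Δx = v₀Δt + ½aΔt²; chain segment to segment.
0–6 s: v starts 4 m/s; Δx = 4·6 + ½·-4·6² = -48 m; v ends -20 m/s.
6–8 s: v starts -20 m/s; Δx = -20·2 + ½·-8·2² = -56 m; v ends -36 m/s.
8–12 s: v starts -36 m/s; Δx = -36·4 + ½·-1·4² = -152 m; v ends -40 m/s.
12–13 s: v starts -40 m/s; Δx = -40·1 + ½·2·1² = -39 m; v ends -38 m/s.
x(13) = 6 + Σ Δx = -289 m.

-289 m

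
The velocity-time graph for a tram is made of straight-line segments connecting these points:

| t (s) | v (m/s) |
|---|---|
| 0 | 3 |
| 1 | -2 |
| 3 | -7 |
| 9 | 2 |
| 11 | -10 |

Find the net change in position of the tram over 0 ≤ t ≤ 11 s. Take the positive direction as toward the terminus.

Net displacement equals the area under the velocity-time graph (areas below the axis count negative).
0–1 s: ½(3 + -2)(1) = 0.5 m
1–3 s: ½(-2 + -7)(2) = -9 m
3–9 s: ½(-7 + 2)(6) = -15 m
9–11 s: ½(2 + -10)(2) = -8 m
Net displacement = -31.5 m

-31.5 m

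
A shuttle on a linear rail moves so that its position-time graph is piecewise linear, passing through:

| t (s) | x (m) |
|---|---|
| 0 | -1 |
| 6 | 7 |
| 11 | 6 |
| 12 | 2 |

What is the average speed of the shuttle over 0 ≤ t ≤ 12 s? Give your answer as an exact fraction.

13/12 m/s

Average speed = (total path length)/(elapsed time); on a piecewise-linear x-t graph the path length is Σ|Δx|.
0–6 s: |Δx| = |7 − -1| = 8 m
6–11 s: |Δx| = |6 − 7| = 1 m
11–12 s: |Δx| = |2 − 6| = 4 m
Total path = 13 m; average speed = 13/12 = 13/12 m/s.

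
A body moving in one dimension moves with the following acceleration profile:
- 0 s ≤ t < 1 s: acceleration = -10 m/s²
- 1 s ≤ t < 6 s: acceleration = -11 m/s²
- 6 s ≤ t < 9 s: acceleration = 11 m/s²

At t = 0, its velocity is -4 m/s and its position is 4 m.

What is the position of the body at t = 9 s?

On each constant-a segment, Δv = aΔt and Δx = v₀Δt + ½aΔt²; chain segment to segment.
0–1 s: v starts -4 m/s; Δx = -4·1 + ½·-10·1² = -9 m; v ends -14 m/s.
1–6 s: v starts -14 m/s; Δx = -14·5 + ½·-11·5² = -207.5 m; v ends -69 m/s.
6–9 s: v starts -69 m/s; Δx = -69·3 + ½·11·3² = -157.5 m; v ends -36 m/s.
x(9) = 4 + Σ Δx = -370 m.

-370 m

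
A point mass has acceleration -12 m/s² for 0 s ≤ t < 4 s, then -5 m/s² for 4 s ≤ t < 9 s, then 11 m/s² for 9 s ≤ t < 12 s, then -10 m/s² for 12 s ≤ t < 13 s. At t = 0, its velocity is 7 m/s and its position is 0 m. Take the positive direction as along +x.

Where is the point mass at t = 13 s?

-522 m

On each constant-a segment, Δv = aΔt and Δx = v₀Δt + ½aΔt²; chain segment to segment.
0–4 s: v starts 7 m/s; Δx = 7·4 + ½·-12·4² = -68 m; v ends -41 m/s.
4–9 s: v starts -41 m/s; Δx = -41·5 + ½·-5·5² = -267.5 m; v ends -66 m/s.
9–12 s: v starts -66 m/s; Δx = -66·3 + ½·11·3² = -148.5 m; v ends -33 m/s.
12–13 s: v starts -33 m/s; Δx = -33·1 + ½·-10·1² = -38 m; v ends -43 m/s.
x(13) = 0 + Σ Δx = -522 m.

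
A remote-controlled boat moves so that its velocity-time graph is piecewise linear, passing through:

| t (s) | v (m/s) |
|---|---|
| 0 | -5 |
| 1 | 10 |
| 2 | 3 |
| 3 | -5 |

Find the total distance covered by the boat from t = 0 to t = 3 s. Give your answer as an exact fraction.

307/24 m

Distance (not displacement) is the total path length: add the absolute areas under v-t.
0–1 s: v = 0 at t = 1/3 s; triangle areas 5/6 + 10/3 = 25/6 m
1–2 s: |½(10 + 3)(1)| = 6.5 m
2–3 s: v = 0 at t = 2.375 s; triangle areas 0.5625 + 1.5625 = 2.125 m
Total distance = 307/24 m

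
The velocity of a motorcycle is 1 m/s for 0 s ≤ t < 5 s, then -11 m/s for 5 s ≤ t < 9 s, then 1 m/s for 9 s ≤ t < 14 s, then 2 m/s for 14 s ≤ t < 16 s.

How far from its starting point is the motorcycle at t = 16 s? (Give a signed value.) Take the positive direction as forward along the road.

-30 m

Net displacement equals the area under the velocity-time graph (areas below the axis count negative).
0–5 s: 1 × 5 = 5 m
5–9 s: -11 × 4 = -44 m
9–14 s: 1 × 5 = 5 m
14–16 s: 2 × 2 = 4 m
Net displacement = -30 m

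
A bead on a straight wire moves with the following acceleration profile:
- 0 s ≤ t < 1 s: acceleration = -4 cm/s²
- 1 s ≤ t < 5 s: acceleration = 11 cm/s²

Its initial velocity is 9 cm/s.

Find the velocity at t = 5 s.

49 cm/s

Δv equals the area under the a-t graph; then v = v₀ + Δv.
0–1 s: -4 × 1 = -4 cm/s
1–5 s: 11 × 4 = 44 cm/s
Δv = 40 cm/s, so v(5) = 9 + (40) = 49 cm/s.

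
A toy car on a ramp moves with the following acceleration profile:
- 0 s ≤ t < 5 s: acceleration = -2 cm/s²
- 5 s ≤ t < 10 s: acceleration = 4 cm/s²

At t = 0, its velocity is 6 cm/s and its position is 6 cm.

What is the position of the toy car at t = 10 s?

41 cm

On each constant-a segment, Δv = aΔt and Δx = v₀Δt + ½aΔt²; chain segment to segment.
0–5 s: v starts 6 cm/s; Δx = 6·5 + ½·-2·5² = 5 cm; v ends -4 cm/s.
5–10 s: v starts -4 cm/s; Δx = -4·5 + ½·4·5² = 30 cm; v ends 16 cm/s.
x(10) = 6 + Σ Δx = 41 cm.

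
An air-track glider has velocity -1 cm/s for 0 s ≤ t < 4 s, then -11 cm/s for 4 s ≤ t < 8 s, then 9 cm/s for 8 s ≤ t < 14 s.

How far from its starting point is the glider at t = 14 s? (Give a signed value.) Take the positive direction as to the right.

6 cm

Displacement is the signed area under the v-t curve.
0–4 s: -1 × 4 = -4 cm
4–8 s: -11 × 4 = -44 cm
8–14 s: 9 × 6 = 54 cm
Net displacement = 6 cm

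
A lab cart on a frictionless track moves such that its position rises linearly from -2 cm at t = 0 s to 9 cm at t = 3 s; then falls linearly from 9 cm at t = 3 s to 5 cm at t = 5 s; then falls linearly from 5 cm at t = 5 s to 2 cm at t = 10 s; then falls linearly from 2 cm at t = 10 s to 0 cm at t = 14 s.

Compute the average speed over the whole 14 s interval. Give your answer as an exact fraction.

10/7 cm/s

Average speed = (total path length)/(elapsed time); on a piecewise-linear x-t graph the path length is Σ|Δx|.
0–3 s: |Δx| = |9 − -2| = 11 cm
3–5 s: |Δx| = |5 − 9| = 4 cm
5–10 s: |Δx| = |2 − 5| = 3 cm
10–14 s: |Δx| = |0 − 2| = 2 cm
Total path = 20 cm; average speed = 20/14 = 10/7 cm/s.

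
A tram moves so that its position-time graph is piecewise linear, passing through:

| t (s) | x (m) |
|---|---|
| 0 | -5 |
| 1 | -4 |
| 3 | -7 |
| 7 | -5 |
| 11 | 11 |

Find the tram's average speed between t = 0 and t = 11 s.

2 m/s

Average speed = (total path length)/(elapsed time); on a piecewise-linear x-t graph the path length is Σ|Δx|.
0–1 s: |Δx| = |-4 − -5| = 1 m
1–3 s: |Δx| = |-7 − -4| = 3 m
3–7 s: |Δx| = |-5 − -7| = 2 m
7–11 s: |Δx| = |11 − -5| = 16 m
Total path = 22 m; average speed = 22/11 = 2 m/s.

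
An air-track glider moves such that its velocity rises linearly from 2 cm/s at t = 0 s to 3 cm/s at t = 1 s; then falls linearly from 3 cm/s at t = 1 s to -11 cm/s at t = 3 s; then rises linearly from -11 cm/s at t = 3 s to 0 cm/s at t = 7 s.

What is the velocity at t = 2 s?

On 1–3 s the graph is linear from 3 to -11 cm/s: v(2) = 3 + (-11 − 3)·(2 − 1)/(3 − 1) = -4 cm/s.

-4 cm/s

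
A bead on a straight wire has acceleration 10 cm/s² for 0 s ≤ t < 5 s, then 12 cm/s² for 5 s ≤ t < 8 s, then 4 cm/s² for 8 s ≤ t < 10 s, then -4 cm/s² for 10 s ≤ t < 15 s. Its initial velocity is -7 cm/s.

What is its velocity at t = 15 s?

67 cm/s

Δv equals the area under the a-t graph; then v = v₀ + Δv.
0–5 s: 10 × 5 = 50 cm/s
5–8 s: 12 × 3 = 36 cm/s
8–10 s: 4 × 2 = 8 cm/s
10–15 s: -4 × 5 = -20 cm/s
Δv = 74 cm/s, so v(15) = -7 + (74) = 67 cm/s.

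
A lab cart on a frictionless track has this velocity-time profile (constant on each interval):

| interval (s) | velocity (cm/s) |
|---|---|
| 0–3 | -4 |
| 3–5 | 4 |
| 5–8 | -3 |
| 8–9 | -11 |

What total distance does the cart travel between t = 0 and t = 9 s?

Total distance travelled is ∫|v| dt — sum the magnitudes of each area piece.
0–3 s: |-4| × 3 = 12 cm
3–5 s: |4| × 2 = 8 cm
5–8 s: |-3| × 3 = 9 cm
8–9 s: |-11| × 1 = 11 cm
Total distance = 40 cm

40 cm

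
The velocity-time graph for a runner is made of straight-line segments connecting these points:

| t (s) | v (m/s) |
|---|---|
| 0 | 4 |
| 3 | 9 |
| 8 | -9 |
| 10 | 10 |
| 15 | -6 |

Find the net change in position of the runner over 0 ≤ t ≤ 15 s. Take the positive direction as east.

30.5 m

Net displacement equals the area under the velocity-time graph (areas below the axis count negative).
0–3 s: ½(4 + 9)(3) = 19.5 m
3–8 s: ½(9 + -9)(5) = 0 m
8–10 s: ½(-9 + 10)(2) = 1 m
10–15 s: ½(10 + -6)(5) = 10 m
Net displacement = 30.5 m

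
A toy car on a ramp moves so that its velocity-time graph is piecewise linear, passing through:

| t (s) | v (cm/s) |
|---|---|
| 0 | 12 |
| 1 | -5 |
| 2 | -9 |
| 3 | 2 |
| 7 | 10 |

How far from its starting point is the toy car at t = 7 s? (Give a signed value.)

17 cm

Displacement is the signed area under the v-t curve.
0–1 s: ½(12 + -5)(1) = 3.5 cm
1–2 s: ½(-5 + -9)(1) = -7 cm
2–3 s: ½(-9 + 2)(1) = -3.5 cm
3–7 s: ½(2 + 10)(4) = 24 cm
Net displacement = 17 cm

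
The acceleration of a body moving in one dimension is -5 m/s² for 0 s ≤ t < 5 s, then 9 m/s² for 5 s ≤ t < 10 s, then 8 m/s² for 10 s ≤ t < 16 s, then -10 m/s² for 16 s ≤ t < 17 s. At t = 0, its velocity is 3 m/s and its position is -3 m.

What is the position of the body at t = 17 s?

300 m

On each constant-a segment, Δv = aΔt and Δx = v₀Δt + ½aΔt²; chain segment to segment.
0–5 s: v starts 3 m/s; Δx = 3·5 + ½·-5·5² = -47.5 m; v ends -22 m/s.
5–10 s: v starts -22 m/s; Δx = -22·5 + ½·9·5² = 2.5 m; v ends 23 m/s.
10–16 s: v starts 23 m/s; Δx = 23·6 + ½·8·6² = 282 m; v ends 71 m/s.
16–17 s: v starts 71 m/s; Δx = 71·1 + ½·-10·1² = 66 m; v ends 61 m/s.
x(17) = -3 + Σ Δx = 300 m.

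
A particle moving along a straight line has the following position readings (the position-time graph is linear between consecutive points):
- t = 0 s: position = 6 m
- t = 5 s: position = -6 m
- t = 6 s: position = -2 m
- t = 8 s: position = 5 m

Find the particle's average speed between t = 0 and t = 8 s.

2.875 m/s

Average speed = (total path length)/(elapsed time); on a piecewise-linear x-t graph the path length is Σ|Δx|.
0–5 s: |Δx| = |-6 − 6| = 12 m
5–6 s: |Δx| = |-2 − -6| = 4 m
6–8 s: |Δx| = |5 − -2| = 7 m
Total path = 23 m; average speed = 23/8 = 2.875 m/s.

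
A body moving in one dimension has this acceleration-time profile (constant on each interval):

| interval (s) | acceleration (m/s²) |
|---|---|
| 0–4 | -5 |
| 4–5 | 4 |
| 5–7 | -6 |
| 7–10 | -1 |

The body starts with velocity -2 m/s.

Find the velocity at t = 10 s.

-33 m/s

Δv equals the area under the a-t graph; then v = v₀ + Δv.
0–4 s: -5 × 4 = -20 m/s
4–5 s: 4 × 1 = 4 m/s
5–7 s: -6 × 2 = -12 m/s
7–10 s: -1 × 3 = -3 m/s
Δv = -31 m/s, so v(10) = -2 + (-31) = -33 m/s.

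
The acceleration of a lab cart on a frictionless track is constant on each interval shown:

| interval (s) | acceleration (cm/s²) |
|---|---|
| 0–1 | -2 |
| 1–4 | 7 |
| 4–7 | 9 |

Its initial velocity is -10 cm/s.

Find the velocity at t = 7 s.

36 cm/s

Δv equals the area under the a-t graph; then v = v₀ + Δv.
0–1 s: -2 × 1 = -2 cm/s
1–4 s: 7 × 3 = 21 cm/s
4–7 s: 9 × 3 = 27 cm/s
Δv = 46 cm/s, so v(7) = -10 + (46) = 36 cm/s.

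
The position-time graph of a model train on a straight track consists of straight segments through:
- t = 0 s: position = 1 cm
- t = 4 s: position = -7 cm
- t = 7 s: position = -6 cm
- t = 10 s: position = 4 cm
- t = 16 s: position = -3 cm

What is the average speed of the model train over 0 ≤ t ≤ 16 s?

Average speed = (total path length)/(elapsed time); on a piecewise-linear x-t graph the path length is Σ|Δx|.
0–4 s: |Δx| = |-7 − 1| = 8 cm
4–7 s: |Δx| = |-6 − -7| = 1 cm
7–10 s: |Δx| = |4 − -6| = 10 cm
10–16 s: |Δx| = |-3 − 4| = 7 cm
Total path = 26 cm; average speed = 26/16 = 1.625 cm/s.

1.625 cm/s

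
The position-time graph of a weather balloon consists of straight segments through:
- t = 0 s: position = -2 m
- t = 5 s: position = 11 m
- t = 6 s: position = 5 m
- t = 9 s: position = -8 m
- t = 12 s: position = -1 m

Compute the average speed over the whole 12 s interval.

3.25 m/s

Average speed = (total path length)/(elapsed time); on a piecewise-linear x-t graph the path length is Σ|Δx|.
0–5 s: |Δx| = |11 − -2| = 13 m
5–6 s: |Δx| = |5 − 11| = 6 m
6–9 s: |Δx| = |-8 − 5| = 13 m
9–12 s: |Δx| = |-1 − -8| = 7 m
Total path = 39 m; average speed = 39/12 = 3.25 m/s.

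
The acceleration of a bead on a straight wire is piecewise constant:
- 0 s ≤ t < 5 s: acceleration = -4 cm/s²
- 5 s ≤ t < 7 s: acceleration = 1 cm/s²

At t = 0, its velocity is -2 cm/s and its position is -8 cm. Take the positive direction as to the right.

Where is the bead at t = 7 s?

On each constant-a segment, Δv = aΔt and Δx = v₀Δt + ½aΔt²; chain segment to segment.
0–5 s: v starts -2 cm/s; Δx = -2·5 + ½·-4·5² = -60 cm; v ends -22 cm/s.
5–7 s: v starts -22 cm/s; Δx = -22·2 + ½·1·2² = -42 cm; v ends -20 cm/s.
x(7) = -8 + Σ Δx = -110 cm.

-110 cm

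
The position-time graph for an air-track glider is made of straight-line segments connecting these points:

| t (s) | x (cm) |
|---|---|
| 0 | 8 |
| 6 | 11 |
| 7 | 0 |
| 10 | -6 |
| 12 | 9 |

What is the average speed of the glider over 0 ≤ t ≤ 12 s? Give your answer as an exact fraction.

Average speed = (total path length)/(elapsed time); on a piecewise-linear x-t graph the path length is Σ|Δx|.
0–6 s: |Δx| = |11 − 8| = 3 cm
6–7 s: |Δx| = |0 − 11| = 11 cm
7–10 s: |Δx| = |-6 − 0| = 6 cm
10–12 s: |Δx| = |9 − -6| = 15 cm
Total path = 35 cm; average speed = 35/12 = 35/12 cm/s.

35/12 cm/s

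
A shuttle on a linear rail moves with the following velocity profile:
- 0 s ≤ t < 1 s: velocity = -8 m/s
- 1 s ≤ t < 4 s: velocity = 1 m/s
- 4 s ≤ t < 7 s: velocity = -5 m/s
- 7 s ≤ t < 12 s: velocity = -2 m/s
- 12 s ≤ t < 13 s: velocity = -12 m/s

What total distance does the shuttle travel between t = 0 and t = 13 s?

Distance (not displacement) is the total path length: add the absolute areas under v-t.
0–1 s: |-8| × 1 = 8 m
1–4 s: |1| × 3 = 3 m
4–7 s: |-5| × 3 = 15 m
7–12 s: |-2| × 5 = 10 m
12–13 s: |-12| × 1 = 12 m
Total distance = 48 m

48 m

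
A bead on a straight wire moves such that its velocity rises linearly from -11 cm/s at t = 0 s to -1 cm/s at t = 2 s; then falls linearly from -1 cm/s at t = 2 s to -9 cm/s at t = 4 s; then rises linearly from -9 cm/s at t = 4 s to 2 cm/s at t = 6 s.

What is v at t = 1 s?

On 0–2 s the graph is linear from -11 to -1 cm/s: v(1) = -11 + (-1 − -11)·(1 − 0)/(2 − 0) = -6 cm/s.

-6 cm/s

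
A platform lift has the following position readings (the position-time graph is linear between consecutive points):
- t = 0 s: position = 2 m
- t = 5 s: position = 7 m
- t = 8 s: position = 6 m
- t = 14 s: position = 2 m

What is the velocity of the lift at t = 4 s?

Velocity is the slope of the x-t graph on 0–5 s: (7 − 2)/(5 − 0) = 1 m/s.

1 m/s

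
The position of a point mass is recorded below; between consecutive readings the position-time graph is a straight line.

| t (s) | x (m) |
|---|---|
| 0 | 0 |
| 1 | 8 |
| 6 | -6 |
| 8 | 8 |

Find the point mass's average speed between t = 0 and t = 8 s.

4.5 m/s

Average speed = (total path length)/(elapsed time); on a piecewise-linear x-t graph the path length is Σ|Δx|.
0–1 s: |Δx| = |8 − 0| = 8 m
1–6 s: |Δx| = |-6 − 8| = 14 m
6–8 s: |Δx| = |8 − -6| = 14 m
Total path = 36 m; average speed = 36/8 = 4.5 m/s.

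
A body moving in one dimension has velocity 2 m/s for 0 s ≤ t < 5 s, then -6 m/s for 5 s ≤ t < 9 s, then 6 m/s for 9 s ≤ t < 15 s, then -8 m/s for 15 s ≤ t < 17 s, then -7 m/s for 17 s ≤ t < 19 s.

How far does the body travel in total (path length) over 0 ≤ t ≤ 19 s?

Total distance travelled is ∫|v| dt — sum the magnitudes of each area piece.
0–5 s: |2| × 5 = 10 m
5–9 s: |-6| × 4 = 24 m
9–15 s: |6| × 6 = 36 m
15–17 s: |-8| × 2 = 16 m
17–19 s: |-7| × 2 = 14 m
Total distance = 100 m

100 m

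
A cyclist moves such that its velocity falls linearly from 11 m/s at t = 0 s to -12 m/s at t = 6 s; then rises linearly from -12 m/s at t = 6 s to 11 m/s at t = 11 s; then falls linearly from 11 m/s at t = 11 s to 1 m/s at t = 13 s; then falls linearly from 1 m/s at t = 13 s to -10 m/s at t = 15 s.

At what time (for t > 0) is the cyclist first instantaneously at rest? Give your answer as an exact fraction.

v changes sign on 0–6 s (from 11 to -12); the graph is linear there, so v = 0 at t = 0 + (-11)·(6 − 0)/(-12 − 11) = 66/23 s.

t = 66/23 s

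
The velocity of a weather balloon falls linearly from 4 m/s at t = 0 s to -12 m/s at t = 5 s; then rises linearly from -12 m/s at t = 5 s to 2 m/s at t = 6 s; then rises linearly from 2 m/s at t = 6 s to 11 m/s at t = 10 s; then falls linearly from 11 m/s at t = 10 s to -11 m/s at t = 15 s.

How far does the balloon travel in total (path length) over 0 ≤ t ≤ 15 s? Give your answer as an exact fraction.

Total distance travelled is ∫|v| dt — sum the magnitudes of each area piece.
0–5 s: v = 0 at t = 1.25 s; triangle areas 2.5 + 22.5 = 25 m
5–6 s: v = 0 at t = 41/7 s; triangle areas 36/7 + 1/7 = 37/7 m
6–10 s: |½(2 + 11)(4)| = 26 m
10–15 s: v = 0 at t = 12.5 s; triangle areas 13.75 + 13.75 = 27.5 m
Total distance = 1173/14 m

1173/14 m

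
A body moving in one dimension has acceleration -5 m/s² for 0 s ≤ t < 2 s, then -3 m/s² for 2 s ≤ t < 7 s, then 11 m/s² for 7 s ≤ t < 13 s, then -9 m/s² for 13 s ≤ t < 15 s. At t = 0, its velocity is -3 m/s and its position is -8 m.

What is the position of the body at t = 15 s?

On each constant-a segment, Δv = aΔt and Δx = v₀Δt + ½aΔt²; chain segment to segment.
0–2 s: v starts -3 m/s; Δx = -3·2 + ½·-5·2² = -16 m; v ends -13 m/s.
2–7 s: v starts -13 m/s; Δx = -13·5 + ½·-3·5² = -102.5 m; v ends -28 m/s.
7–13 s: v starts -28 m/s; Δx = -28·6 + ½·11·6² = 30 m; v ends 38 m/s.
13–15 s: v starts 38 m/s; Δx = 38·2 + ½·-9·2² = 58 m; v ends 20 m/s.
x(15) = -8 + Σ Δx = -38.5 m.

-38.5 m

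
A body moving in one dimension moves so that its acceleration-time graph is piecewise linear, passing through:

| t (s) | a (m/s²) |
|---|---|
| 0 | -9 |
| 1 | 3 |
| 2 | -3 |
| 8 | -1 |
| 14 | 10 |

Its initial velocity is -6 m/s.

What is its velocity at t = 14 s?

6 m/s

Δv equals the area under the a-t graph; then v = v₀ + Δv.
0–1 s: ½(-9 + 3)(1) = -3 m/s
1–2 s: ½(3 + -3)(1) = 0 m/s
2–8 s: ½(-3 + -1)(6) = -12 m/s
8–14 s: ½(-1 + 10)(6) = 27 m/s
Δv = 12 m/s, so v(14) = -6 + (12) = 6 m/s.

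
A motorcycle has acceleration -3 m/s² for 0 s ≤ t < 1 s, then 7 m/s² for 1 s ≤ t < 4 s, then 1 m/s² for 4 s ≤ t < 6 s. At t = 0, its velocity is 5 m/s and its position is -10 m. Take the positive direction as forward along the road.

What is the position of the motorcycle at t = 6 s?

On each constant-a segment, Δv = aΔt and Δx = v₀Δt + ½aΔt²; chain segment to segment.
0–1 s: v starts 5 m/s; Δx = 5·1 + ½·-3·1² = 3.5 m; v ends 2 m/s.
1–4 s: v starts 2 m/s; Δx = 2·3 + ½·7·3² = 37.5 m; v ends 23 m/s.
4–6 s: v starts 23 m/s; Δx = 23·2 + ½·1·2² = 48 m; v ends 25 m/s.
x(6) = -10 + Σ Δx = 79 m.

79 m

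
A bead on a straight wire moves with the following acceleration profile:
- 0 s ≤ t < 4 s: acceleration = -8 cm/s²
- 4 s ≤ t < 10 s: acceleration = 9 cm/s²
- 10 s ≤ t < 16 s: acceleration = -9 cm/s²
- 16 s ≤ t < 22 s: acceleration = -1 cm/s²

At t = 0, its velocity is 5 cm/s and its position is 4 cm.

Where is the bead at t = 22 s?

-220 cm

On each constant-a segment, Δv = aΔt and Δx = v₀Δt + ½aΔt²; chain segment to segment.
0–4 s: v starts 5 cm/s; Δx = 5·4 + ½·-8·4² = -44 cm; v ends -27 cm/s.
4–10 s: v starts -27 cm/s; Δx = -27·6 + ½·9·6² = 0 cm; v ends 27 cm/s.
10–16 s: v starts 27 cm/s; Δx = 27·6 + ½·-9·6² = 0 cm; v ends -27 cm/s.
16–22 s: v starts -27 cm/s; Δx = -27·6 + ½·-1·6² = -180 cm; v ends -33 cm/s.
x(22) = 4 + Σ Δx = -220 cm.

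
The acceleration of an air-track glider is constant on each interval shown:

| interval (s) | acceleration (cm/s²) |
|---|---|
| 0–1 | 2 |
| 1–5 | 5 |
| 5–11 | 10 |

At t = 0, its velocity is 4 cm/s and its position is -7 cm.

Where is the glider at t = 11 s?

On each constant-a segment, Δv = aΔt and Δx = v₀Δt + ½aΔt²; chain segment to segment.
0–1 s: v starts 4 cm/s; Δx = 4·1 + ½·2·1² = 5 cm; v ends 6 cm/s.
1–5 s: v starts 6 cm/s; Δx = 6·4 + ½·5·4² = 64 cm; v ends 26 cm/s.
5–11 s: v starts 26 cm/s; Δx = 26·6 + ½·10·6² = 336 cm; v ends 86 cm/s.
x(11) = -7 + Σ Δx = 398 cm.

398 cm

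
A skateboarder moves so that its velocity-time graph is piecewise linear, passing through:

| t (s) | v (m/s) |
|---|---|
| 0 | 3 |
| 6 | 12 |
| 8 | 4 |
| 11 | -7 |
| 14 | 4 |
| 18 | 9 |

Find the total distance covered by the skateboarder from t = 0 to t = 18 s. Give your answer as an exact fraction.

1152/11 m

Total distance travelled is ∫|v| dt — sum the magnitudes of each area piece.
0–6 s: |½(3 + 12)(6)| = 45 m
6–8 s: |½(12 + 4)(2)| = 16 m
8–11 s: v = 0 at t = 100/11 s; triangle areas 24/11 + 147/22 = 195/22 m
11–14 s: v = 0 at t = 142/11 s; triangle areas 147/22 + 24/11 = 195/22 m
14–18 s: |½(4 + 9)(4)| = 26 m
Total distance = 1152/11 m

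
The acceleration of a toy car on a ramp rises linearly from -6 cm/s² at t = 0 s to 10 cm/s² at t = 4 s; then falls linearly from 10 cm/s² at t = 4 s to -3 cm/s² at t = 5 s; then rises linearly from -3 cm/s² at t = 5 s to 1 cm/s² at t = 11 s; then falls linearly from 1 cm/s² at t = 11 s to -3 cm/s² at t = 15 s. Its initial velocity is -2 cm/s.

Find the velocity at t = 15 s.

Δv equals the area under the a-t graph; then v = v₀ + Δv.
0–4 s: ½(-6 + 10)(4) = 8 cm/s
4–5 s: ½(10 + -3)(1) = 3.5 cm/s
5–11 s: ½(-3 + 1)(6) = -6 cm/s
11–15 s: ½(1 + -3)(4) = -4 cm/s
Δv = 1.5 cm/s, so v(15) = -2 + (1.5) = -0.5 cm/s.

-0.5 cm/s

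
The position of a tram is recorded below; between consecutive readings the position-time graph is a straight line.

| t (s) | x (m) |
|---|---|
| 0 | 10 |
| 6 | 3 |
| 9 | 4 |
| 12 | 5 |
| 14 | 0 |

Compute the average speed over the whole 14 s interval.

Average speed = (total path length)/(elapsed time); on a piecewise-linear x-t graph the path length is Σ|Δx|.
0–6 s: |Δx| = |3 − 10| = 7 m
6–9 s: |Δx| = |4 − 3| = 1 m
9–12 s: |Δx| = |5 − 4| = 1 m
12–14 s: |Δx| = |0 − 5| = 5 m
Total path = 14 m; average speed = 14/14 = 1 m/s.

1 m/s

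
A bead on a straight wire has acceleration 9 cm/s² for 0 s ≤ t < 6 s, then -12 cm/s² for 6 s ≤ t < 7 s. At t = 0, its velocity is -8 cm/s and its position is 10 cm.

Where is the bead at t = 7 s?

On each constant-a segment, Δv = aΔt and Δx = v₀Δt + ½aΔt²; chain segment to segment.
0–6 s: v starts -8 cm/s; Δx = -8·6 + ½·9·6² = 114 cm; v ends 46 cm/s.
6–7 s: v starts 46 cm/s; Δx = 46·1 + ½·-12·1² = 40 cm; v ends 34 cm/s.
x(7) = 10 + Σ Δx = 164 cm.

164 cm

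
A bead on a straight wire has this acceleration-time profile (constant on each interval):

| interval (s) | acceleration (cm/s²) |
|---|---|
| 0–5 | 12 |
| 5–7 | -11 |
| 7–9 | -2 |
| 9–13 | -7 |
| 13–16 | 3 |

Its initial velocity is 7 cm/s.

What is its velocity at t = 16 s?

Δv equals the area under the a-t graph; then v = v₀ + Δv.
0–5 s: 12 × 5 = 60 cm/s
5–7 s: -11 × 2 = -22 cm/s
7–9 s: -2 × 2 = -4 cm/s
9–13 s: -7 × 4 = -28 cm/s
13–16 s: 3 × 3 = 9 cm/s
Δv = 15 cm/s, so v(16) = 7 + (15) = 22 cm/s.

22 cm/s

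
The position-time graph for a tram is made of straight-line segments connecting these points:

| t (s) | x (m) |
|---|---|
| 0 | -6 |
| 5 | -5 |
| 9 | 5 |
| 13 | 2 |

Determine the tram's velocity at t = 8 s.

Velocity is the slope of the x-t graph on 5–9 s: (5 − -5)/(9 − 5) = 2.5 m/s.

2.5 m/s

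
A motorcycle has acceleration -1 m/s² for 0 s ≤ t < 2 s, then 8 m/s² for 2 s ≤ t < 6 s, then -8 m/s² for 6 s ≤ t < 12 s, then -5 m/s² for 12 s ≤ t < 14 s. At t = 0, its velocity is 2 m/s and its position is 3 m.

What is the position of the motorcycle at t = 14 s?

75 m

On each constant-a segment, Δv = aΔt and Δx = v₀Δt + ½aΔt²; chain segment to segment.
0–2 s: v starts 2 m/s; Δx = 2·2 + ½·-1·2² = 2 m; v ends 0 m/s.
2–6 s: v starts 0 m/s; Δx = 0·4 + ½·8·4² = 64 m; v ends 32 m/s.
6–12 s: v starts 32 m/s; Δx = 32·6 + ½·-8·6² = 48 m; v ends -16 m/s.
12–14 s: v starts -16 m/s; Δx = -16·2 + ½·-5·2² = -42 m; v ends -26 m/s.
x(14) = 3 + Σ Δx = 75 m.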